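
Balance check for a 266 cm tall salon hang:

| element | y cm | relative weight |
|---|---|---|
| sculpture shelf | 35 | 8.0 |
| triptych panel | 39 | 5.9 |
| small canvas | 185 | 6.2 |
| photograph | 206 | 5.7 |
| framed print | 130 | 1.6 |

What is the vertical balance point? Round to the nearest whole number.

Weights sum to 8.0 + 5.9 + 6.2 + 5.7 + 1.6 = 27.4.
y: (8.0·35 + 5.9·39 + 6.2·185 + 5.7·206 + 1.6·130) / 27.4 = 3039.3 / 27.4 ≈ 110.92

y ≈ 111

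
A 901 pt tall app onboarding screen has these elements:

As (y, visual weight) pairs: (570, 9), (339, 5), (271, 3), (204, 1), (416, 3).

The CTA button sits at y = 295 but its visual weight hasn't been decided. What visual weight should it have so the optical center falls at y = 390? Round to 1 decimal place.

Existing Σw = 21 (9 + 5 + 3 + 1 + 3); existing moment 9·570 + 5·339 + 3·271 + 1·204 + 3·416 = 9090.
For the centroid to hit 390: (9090 + w·295) / (21 + w) = 390.
Solving: w = (390·21 − 9090) / (295 − 390) = -900 / -95 ≈ 9.47.

w ≈ 9.5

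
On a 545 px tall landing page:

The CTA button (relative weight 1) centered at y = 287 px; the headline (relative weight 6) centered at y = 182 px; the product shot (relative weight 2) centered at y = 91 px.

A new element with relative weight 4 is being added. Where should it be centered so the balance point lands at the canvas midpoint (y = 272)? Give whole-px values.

New total weight: (1 + 6 + 2) + 4 = 13.
y: need Σw·y = 13·272 = 3536. Existing = 1·287 + 6·182 + 2·91 = 1561. Remainder 1975 / 4 ≈ 493.75.

y ≈ 494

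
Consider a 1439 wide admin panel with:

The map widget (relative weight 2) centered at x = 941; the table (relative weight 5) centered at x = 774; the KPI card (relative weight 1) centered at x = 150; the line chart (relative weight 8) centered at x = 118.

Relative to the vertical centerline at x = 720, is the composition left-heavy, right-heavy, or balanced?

left-heavy

Total weight = 2 + 5 + 1 + 8 = 16.
Σw·x = 2·941 + 5·774 + 1·150 + 8·118 = 6846, so x̄ = 6846/16 ≈ 427.88.
427.9 lies left of the midline 720, so the layout is left-heavy.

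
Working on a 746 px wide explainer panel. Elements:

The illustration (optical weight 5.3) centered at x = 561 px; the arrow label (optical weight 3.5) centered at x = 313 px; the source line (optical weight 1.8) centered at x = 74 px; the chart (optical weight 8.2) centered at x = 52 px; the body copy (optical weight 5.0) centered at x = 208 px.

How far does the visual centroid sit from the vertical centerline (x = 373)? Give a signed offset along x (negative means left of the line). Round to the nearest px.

Σw = 5.3 + 3.5 + 1.8 + 8.2 + 5.0 = 23.8.
Σw·x = 5.3·561 + 3.5·313 + 1.8·74 + 8.2·52 + 5.0·208 = 5668.4, so x̄ = 5668.4/23.8 ≈ 238.17.
Offset from x = 373: 238.17 − 373 ≈ -134.83.

≈ -135 px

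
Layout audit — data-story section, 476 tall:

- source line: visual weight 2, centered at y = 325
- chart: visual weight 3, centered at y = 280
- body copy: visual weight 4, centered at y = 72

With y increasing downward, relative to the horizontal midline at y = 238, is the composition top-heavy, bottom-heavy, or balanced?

top-heavy

Total weight = 2 + 3 + 4 = 9.
y-moment: 2·325 + 3·280 + 4·72 = 1778; centroid 1778/9 ≈ 197.56.
197.6 vs midline 238 → top-heavy.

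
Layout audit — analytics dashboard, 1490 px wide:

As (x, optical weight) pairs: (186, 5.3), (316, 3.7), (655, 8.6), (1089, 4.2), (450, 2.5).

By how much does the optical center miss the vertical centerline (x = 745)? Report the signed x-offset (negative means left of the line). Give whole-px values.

Total weight = 5.3 + 3.7 + 8.6 + 4.2 + 2.5 = 24.3.
Σw·x = 5.3·186 + 3.7·316 + 8.6·655 + 4.2·1089 + 2.5·450 = 13486.8, so x̄ = 13486.8/24.3 ≈ 555.01.
Against x = 745, that's 555.01 − 745 = -189.99.

≈ -190 px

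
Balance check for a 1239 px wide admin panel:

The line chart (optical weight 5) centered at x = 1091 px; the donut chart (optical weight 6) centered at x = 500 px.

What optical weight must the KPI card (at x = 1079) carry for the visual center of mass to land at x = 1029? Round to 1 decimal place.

w ≈ 57.3

Existing Σw = 11 (5 + 6); existing moment 5·1091 + 6·500 = 8455.
For the centroid to hit 1029: (8455 + w·1079) / (11 + w) = 1029.
Solving: w = (1029·11 − 8455) / (1079 − 1029) = 2864 / 50 ≈ 57.28.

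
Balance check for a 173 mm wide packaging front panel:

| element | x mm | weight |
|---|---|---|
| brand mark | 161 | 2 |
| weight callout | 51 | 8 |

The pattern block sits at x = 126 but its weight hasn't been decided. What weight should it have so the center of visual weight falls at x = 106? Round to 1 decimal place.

w ≈ 16.5

Existing Σw = 10 (2 + 8); existing moment 2·161 + 8·51 = 730.
Balance at x = 106 requires (730 + w·126) / (10 + w) = 106.
Rearranging, w·(126 − 106) = 106·10 − 730 = 330, so w ≈ 330/20 = 16.50.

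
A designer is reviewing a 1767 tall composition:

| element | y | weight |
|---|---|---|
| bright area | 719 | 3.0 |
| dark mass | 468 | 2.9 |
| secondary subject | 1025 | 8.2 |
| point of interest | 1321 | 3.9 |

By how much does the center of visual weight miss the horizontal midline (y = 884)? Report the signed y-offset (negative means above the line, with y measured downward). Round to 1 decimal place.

Total weight = 3.0 + 2.9 + 8.2 + 3.9 = 18.0.
Σw·y = 3.0·719 + 2.9·468 + 8.2·1025 + 3.9·1321 = 17071.1, so ȳ = 17071.1/18.0 ≈ 948.39.
Against y = 884, that's 948.39 − 884 = 64.39.

≈ 64.4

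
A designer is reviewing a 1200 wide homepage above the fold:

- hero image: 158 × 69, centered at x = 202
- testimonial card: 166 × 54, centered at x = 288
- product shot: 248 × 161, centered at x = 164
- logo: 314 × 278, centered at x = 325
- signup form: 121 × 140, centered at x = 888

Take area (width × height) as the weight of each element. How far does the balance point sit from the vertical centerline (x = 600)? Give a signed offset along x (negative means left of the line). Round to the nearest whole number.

≈ -266

Areas: hero image 158·69 = 10902, testimonial card 166·54 = 8964, product shot 248·161 = 39928, logo 314·278 = 87292, signup form 121·140 = 16940. Total weight = 164026.
x: (10902·202 + 8964·288 + 39928·164 + 87292·325 + 16940·888) / 164026 = 54744648 / 164026 ≈ 333.76
Difference: 333.76 − 600 ≈ -266.24.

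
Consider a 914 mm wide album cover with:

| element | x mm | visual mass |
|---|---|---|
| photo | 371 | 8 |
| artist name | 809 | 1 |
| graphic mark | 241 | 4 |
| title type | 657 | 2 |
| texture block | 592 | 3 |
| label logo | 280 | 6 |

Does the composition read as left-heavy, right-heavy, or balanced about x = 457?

Total weight = 8 + 1 + 4 + 2 + 3 + 6 = 24.
x: (8·371 + 1·809 + 4·241 + 2·657 + 3·592 + 6·280) / 24 = 9511 / 24 ≈ 396.29
396.3 lies left of the midline 457, so the layout is left-heavy.

left-heavy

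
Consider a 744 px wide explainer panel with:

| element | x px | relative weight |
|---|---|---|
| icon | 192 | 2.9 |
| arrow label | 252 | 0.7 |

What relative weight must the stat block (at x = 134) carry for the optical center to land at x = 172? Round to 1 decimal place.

Fixed elements: Σw = 2.9 + 0.7 = 3.6, Σw·x = 2.9·192 + 0.7·252 = 733.2.
For the centroid to hit 172: (733.2 + w·134) / (3.6 + w) = 172.
Rearranging, w·(134 − 172) = 172·3.6 − 733.2 = -114.0, so w ≈ -114.0/-38 = 3.00.

w ≈ 3.0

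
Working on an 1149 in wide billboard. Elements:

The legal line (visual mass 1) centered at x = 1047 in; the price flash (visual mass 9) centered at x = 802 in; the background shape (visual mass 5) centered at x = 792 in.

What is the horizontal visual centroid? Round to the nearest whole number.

x ≈ 815

Total weight = 1 + 9 + 5 = 15.
x-moment: 1·1047 + 9·802 + 5·792 = 12225; centroid 12225/15 ≈ 815.00.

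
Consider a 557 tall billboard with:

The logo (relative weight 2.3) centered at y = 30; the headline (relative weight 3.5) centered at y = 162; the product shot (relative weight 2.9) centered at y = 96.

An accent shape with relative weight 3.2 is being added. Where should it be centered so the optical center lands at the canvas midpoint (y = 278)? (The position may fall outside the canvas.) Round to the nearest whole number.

After adding the accent shape, total weight = 2.3 + 3.5 + 2.9 + 3.2 = 11.9.
y: need Σw·y = 11.9·278 = 3308.2. Existing = 2.3·30 + 3.5·162 + 2.9·96 = 914.4. Remainder 2393.8 / 3.2 ≈ 748.06.

y ≈ 748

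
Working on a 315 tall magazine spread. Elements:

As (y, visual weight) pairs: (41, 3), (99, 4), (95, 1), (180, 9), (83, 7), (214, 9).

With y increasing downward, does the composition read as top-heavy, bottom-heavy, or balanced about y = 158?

Weights sum to 3 + 4 + 1 + 9 + 7 + 9 = 33.
y: moment 4741 / weight 33 ≈ 143.67
143.7 lies above (smaller y than) the midline 158, so the layout is top-heavy.

top-heavy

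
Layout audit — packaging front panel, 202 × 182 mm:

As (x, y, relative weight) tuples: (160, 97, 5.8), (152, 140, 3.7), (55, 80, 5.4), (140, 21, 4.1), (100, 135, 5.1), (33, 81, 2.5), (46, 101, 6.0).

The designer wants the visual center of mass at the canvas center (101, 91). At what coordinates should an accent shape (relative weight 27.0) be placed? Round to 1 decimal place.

New total weight: (5.8 + 3.7 + 5.4 + 4.1 + 5.1 + 2.5 + 6.0) + 27.0 = 59.6.
Along x: (3229.9 + 27.0·x) / 59.6 = 101 (existing moment 5.8·160 + 3.7·152 + 5.4·55 + 4.1·140 + 5.1·100 + 2.5·33 + 6.0·46 = 3229.9) ⇒ x = (6019.6 − 3229.9) / 27.0 ≈ 103.32.
Along y: (3095.7 + 27.0·y) / 59.6 = 91 (existing moment 5.8·97 + 3.7·140 + 5.4·80 + 4.1·21 + 5.1·135 + 2.5·81 + 6.0·101 = 3095.7) ⇒ y = (5423.6 − 3095.7) / 27.0 ≈ 86.22.

(103.3, 86.2)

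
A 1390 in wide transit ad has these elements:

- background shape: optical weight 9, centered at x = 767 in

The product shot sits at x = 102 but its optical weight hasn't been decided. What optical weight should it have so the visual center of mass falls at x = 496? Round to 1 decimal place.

The single fixed element contributes weight 9, moment 9·767 = 6903.
Balance at x = 496 requires (6903 + w·102) / (9 + w) = 496.
So w = (496·9 − 6903)/(102 − 496) = -2439/-394 ≈ 6.19.

w ≈ 6.2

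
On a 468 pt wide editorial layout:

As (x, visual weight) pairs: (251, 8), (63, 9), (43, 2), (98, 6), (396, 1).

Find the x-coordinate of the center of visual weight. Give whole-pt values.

Total weight = 8 + 9 + 2 + 6 + 1 = 26.
x-moment: 8·251 + 9·63 + 2·43 + 6·98 + 1·396 = 3645; centroid 3645/26 ≈ 140.19.

x ≈ 140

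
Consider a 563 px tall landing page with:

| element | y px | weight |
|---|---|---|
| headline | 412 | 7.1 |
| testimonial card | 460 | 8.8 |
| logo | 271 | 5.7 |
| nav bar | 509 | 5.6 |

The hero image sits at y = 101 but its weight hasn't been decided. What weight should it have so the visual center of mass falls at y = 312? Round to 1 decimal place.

w ≈ 13.7

Known weights sum to 7.1 + 8.8 + 5.7 + 5.6 = 27.2; their moment is 7.1·412 + 8.8·460 + 5.7·271 + 5.6·509 = 11368.3.
For the centroid to hit 312: (11368.3 + w·101) / (27.2 + w) = 312.
Rearranging, w·(101 − 312) = 312·27.2 − 11368.3 = -2881.9, so w ≈ -2881.9/-211 = 13.66.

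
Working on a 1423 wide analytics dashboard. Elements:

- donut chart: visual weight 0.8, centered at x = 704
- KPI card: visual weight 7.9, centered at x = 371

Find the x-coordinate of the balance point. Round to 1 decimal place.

Weights sum to 0.8 + 7.9 = 8.7.
Σw·x = 0.8·704 + 7.9·371 = 3494.1, so x̄ = 3494.1/8.7 ≈ 401.62.

x ≈ 401.6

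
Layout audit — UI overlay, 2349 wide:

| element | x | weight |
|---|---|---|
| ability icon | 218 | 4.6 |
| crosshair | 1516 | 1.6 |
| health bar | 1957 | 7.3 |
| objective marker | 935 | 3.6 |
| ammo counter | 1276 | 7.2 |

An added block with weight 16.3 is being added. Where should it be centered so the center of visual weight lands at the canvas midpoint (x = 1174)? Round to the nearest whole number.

After adding the added block, total weight = 4.6 + 1.6 + 7.3 + 3.6 + 7.2 + 16.3 = 40.6.
x: need Σw·x = 40.6·1174 = 47664.4. Existing = 4.6·218 + 1.6·1516 + 7.3·1957 + 3.6·935 + 7.2·1276 = 30267.7. Remainder 17396.7 / 16.3 ≈ 1067.28.

x ≈ 1067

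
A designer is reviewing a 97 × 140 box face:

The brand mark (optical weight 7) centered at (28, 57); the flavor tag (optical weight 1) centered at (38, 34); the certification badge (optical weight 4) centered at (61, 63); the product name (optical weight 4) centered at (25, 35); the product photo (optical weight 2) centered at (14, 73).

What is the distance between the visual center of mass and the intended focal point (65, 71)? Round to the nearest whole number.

≈ 36

Weights sum to 7 + 1 + 4 + 4 + 2 = 18.
Σw·x = 7·28 + 1·38 + 4·61 + 4·25 + 2·14 = 606, so x̄ = 606/18 ≈ 33.67.
Σw·y = 7·57 + 1·34 + 4·63 + 4·35 + 2·73 = 971, so ȳ = 971/18 ≈ 53.94.
Relative to (65, 71): Δ = (-31.33, -17.06); |Δ| = √(-31.33² + -17.06²) ≈ 35.67.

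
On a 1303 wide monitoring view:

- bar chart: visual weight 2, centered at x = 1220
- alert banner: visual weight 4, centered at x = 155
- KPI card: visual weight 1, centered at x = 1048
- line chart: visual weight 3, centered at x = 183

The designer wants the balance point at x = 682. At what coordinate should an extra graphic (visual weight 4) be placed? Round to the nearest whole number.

x ≈ 1223

After adding the extra graphic, total weight = 2 + 4 + 1 + 3 + 4 = 14.
Along x: (4657 + 4·x) / 14 = 682 (existing moment 2·1220 + 4·155 + 1·1048 + 3·183 = 4657) ⇒ x = (9548 − 4657) / 4 ≈ 1222.75.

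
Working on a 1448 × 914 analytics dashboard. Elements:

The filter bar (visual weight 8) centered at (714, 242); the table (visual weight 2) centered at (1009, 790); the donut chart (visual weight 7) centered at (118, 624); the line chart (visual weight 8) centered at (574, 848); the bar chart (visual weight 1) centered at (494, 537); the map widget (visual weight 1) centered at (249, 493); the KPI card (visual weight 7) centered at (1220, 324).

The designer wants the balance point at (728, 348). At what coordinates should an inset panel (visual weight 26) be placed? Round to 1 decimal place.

After adding the inset panel, total weight = 8 + 2 + 7 + 8 + 1 + 1 + 7 + 26 = 60.
x: need Σw·x = 60·728 = 43680. Existing = 8·714 + 2·1009 + 7·118 + 8·574 + 1·494 + 1·249 + 7·1220 = 22431. Remainder 21249 / 26 ≈ 817.27.
y: need Σw·y = 60·348 = 20880. Existing = 8·242 + 2·790 + 7·624 + 8·848 + 1·537 + 1·493 + 7·324 = 17966. Remainder 2914 / 26 ≈ 112.08.

(817.3, 112.1)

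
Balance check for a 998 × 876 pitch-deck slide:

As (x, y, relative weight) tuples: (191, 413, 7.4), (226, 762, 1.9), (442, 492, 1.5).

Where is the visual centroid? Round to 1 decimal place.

Σw = 7.4 + 1.9 + 1.5 = 10.8.
Σw·x = 7.4·191 + 1.9·226 + 1.5·442 = 2505.8, so x̄ = 2505.8/10.8 ≈ 232.02.
Σw·y = 7.4·413 + 1.9·762 + 1.5·492 = 5242.0, so ȳ = 5242.0/10.8 ≈ 485.37.

(232.0, 485.4)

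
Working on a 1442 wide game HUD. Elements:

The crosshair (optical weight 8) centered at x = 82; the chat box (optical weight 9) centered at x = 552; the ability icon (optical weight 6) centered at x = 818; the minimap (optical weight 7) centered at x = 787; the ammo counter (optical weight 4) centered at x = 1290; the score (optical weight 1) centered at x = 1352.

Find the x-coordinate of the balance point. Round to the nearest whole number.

Σw = 8 + 9 + 6 + 7 + 4 + 1 = 35.
x: moment 22553 / weight 35 ≈ 644.37

x ≈ 644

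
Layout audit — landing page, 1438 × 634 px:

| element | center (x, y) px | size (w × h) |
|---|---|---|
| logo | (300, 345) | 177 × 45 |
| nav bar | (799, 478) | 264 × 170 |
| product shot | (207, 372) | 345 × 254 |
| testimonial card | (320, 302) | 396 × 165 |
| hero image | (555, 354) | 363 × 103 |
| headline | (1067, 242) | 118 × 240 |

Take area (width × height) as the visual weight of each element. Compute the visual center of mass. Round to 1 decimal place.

(472.4, 355.8)

Areas → weights: logo 177·45 = 7965, nav bar 264·170 = 44880, product shot 345·254 = 87630, testimonial card 396·165 = 65340, hero image 363·103 = 37389, headline 118·240 = 28320; Σw = 271524.
Σw·x = 128265165; x̄ = 128265165/271524 ≈ 472.39.
Σw·y = 96620751; ȳ = 96620751/271524 ≈ 355.85.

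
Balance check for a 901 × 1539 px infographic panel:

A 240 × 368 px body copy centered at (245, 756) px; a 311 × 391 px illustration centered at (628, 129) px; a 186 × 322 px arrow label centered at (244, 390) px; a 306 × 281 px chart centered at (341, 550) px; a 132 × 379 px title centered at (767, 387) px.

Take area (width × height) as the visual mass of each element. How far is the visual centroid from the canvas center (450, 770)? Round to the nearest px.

≈ 345 px

Taking area as weight: body copy 240·368 = 88320, illustration 311·391 = 121601, arrow label 186·322 = 59892, chart 306·281 = 85986, title 132·379 = 50028. Sum 405827.
x: (88320·245 + 121601·628 + 59892·244 + 85986·341 + 50028·767) / 405827 = 180310178 / 405827 ≈ 444.30
y: (88320·756 + 121601·129 + 59892·390 + 85986·550 + 50028·387) / 405827 = 172467465 / 405827 ≈ 424.98
From (450, 770): dx = -5.70, dy = -345.02, so the distance is √(dx²+dy²) ≈ 345.07.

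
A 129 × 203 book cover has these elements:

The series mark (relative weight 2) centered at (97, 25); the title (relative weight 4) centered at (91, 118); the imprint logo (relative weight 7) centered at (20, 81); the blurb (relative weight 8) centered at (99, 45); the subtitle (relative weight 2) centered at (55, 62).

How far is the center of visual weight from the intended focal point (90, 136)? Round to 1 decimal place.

Weights sum to 2 + 4 + 7 + 8 + 2 = 23.
x-moment: 2·97 + 4·91 + 7·20 + 8·99 + 2·55 = 1600; centroid 1600/23 ≈ 69.57.
y-moment: 2·25 + 4·118 + 7·81 + 8·45 + 2·62 = 1573; centroid 1573/23 ≈ 68.39.
From (90, 136): dx = -20.43, dy = -67.61, so the distance is √(dx²+dy²) ≈ 70.63.

≈ 70.6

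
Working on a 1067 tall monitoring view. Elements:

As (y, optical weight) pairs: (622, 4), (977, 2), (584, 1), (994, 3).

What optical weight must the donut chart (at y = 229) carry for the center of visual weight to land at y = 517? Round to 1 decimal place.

w ≈ 9.9

Fixed elements: Σw = 4 + 2 + 1 + 3 = 10, Σw·y = 4·622 + 2·977 + 1·584 + 3·994 = 8008.
Balance at y = 517 requires (8008 + w·229) / (10 + w) = 517.
Solving: w = (517·10 − 8008) / (229 − 517) = -2838 / -288 ≈ 9.85.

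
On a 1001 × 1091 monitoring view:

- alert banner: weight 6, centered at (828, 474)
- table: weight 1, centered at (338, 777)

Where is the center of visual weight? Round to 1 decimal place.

Σw = 6 + 1 = 7.
x-moment: 6·828 + 1·338 = 5306; centroid 5306/7 ≈ 758.00.
y-moment: 6·474 + 1·777 = 3621; centroid 3621/7 ≈ 517.29.

(758.0, 517.3)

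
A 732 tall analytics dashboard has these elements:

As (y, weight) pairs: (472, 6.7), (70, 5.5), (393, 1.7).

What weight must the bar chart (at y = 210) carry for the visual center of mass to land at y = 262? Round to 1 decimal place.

Fixed elements: Σw = 6.7 + 5.5 + 1.7 = 13.9, Σw·y = 6.7·472 + 5.5·70 + 1.7·393 = 4215.5.
For the centroid to hit 262: (4215.5 + w·210) / (13.9 + w) = 262.
Solving: w = (262·13.9 − 4215.5) / (210 − 262) = -573.7 / -52 ≈ 11.03.

w ≈ 11.0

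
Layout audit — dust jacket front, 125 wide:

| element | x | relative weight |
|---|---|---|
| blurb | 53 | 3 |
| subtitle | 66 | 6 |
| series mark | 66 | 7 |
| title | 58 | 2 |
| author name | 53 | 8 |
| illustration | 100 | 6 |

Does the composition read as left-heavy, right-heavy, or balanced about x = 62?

right-heavy

Σw = 3 + 6 + 7 + 2 + 8 + 6 = 32.
Σw·x = 3·53 + 6·66 + 7·66 + 2·58 + 8·53 + 6·100 = 2157, so x̄ = 2157/32 ≈ 67.41.
67.4 vs midline 62 → right-heavy.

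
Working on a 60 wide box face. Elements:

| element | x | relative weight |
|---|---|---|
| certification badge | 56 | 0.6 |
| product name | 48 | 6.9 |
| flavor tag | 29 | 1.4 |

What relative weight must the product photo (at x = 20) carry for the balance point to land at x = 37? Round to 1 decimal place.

Known weights sum to 0.6 + 6.9 + 1.4 = 8.9; their moment is 0.6·56 + 6.9·48 + 1.4·29 = 405.4.
Balance at x = 37 requires (405.4 + w·20) / (8.9 + w) = 37.
Rearranging, w·(20 − 37) = 37·8.9 − 405.4 = -76.1, so w ≈ -76.1/-17 = 4.48.

w ≈ 4.5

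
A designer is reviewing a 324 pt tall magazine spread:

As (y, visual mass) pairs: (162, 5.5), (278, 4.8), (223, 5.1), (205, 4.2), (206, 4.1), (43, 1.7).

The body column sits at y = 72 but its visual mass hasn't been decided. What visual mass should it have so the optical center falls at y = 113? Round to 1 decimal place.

w ≈ 55.4

Existing Σw = 25.4 (5.5 + 4.8 + 5.1 + 4.2 + 4.1 + 1.7); existing moment 5.5·162 + 4.8·278 + 5.1·223 + 4.2·205 + 4.1·206 + 1.7·43 = 5141.4.
Set Σw·y/Σw = 113: (5141.4 + 72w) = 113·(25.4 + w).
So w = (113·25.4 − 5141.4)/(72 − 113) = -2271.2/-41 ≈ 55.40.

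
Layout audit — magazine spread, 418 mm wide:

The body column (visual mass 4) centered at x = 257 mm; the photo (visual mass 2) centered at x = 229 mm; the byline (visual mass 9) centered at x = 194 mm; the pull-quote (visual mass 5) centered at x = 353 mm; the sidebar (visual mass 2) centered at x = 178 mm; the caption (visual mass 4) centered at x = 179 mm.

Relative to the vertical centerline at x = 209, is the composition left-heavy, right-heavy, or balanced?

right-heavy

Σw = 4 + 2 + 9 + 5 + 2 + 4 = 26.
x: (4·257 + 2·229 + 9·194 + 5·353 + 2·178 + 4·179) / 26 = 6069 / 26 ≈ 233.42
233.4 lies right of the midline 209, so the layout is right-heavy.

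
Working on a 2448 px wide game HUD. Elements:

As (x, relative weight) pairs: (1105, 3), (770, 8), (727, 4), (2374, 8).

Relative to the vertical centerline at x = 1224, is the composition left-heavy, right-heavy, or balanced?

right-heavy

Total weight = 3 + 8 + 4 + 8 = 23.
x: (3·1105 + 8·770 + 4·727 + 8·2374) / 23 = 31375 / 23 ≈ 1364.13
Since 1364.1 is right of 1224, the composition reads right-heavy.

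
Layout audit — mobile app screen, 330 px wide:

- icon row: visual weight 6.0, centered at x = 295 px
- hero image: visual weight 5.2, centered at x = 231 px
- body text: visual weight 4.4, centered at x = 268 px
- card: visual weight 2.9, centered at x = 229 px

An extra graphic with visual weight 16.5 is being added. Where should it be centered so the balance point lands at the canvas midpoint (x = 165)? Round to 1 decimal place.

x ≈ 58.2

After adding the extra graphic, total weight = 6.0 + 5.2 + 4.4 + 2.9 + 16.5 = 35.0.
x: target moment 35.0×165 = 5775.0; current 6.0·295 + 5.2·231 + 4.4·268 + 2.9·229 = 4814.5; the extra graphic supplies 960.5, so x = 960.5/16.5 ≈ 58.21.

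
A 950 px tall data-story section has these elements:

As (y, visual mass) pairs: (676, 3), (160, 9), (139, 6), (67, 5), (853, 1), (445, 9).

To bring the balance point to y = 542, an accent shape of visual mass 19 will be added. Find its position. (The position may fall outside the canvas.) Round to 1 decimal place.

y ≈ 983.6

New total weight: (3 + 9 + 6 + 5 + 1 + 9) + 19 = 52.
y: need Σw·y = 52·542 = 28184. Existing = 3·676 + 9·160 + 6·139 + 5·67 + 1·853 + 9·445 = 9495. Remainder 18689 / 19 ≈ 983.63.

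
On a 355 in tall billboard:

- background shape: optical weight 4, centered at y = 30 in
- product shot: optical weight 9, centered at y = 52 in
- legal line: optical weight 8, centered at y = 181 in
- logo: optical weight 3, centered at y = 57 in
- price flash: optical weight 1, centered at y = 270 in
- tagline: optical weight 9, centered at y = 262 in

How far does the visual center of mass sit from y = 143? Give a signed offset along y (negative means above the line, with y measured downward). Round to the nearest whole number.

≈ -1 in

Weights sum to 4 + 9 + 8 + 3 + 1 + 9 = 34.
y-moment: 4·30 + 9·52 + 8·181 + 3·57 + 1·270 + 9·262 = 4835; centroid 4835/34 ≈ 142.21.
Against y = 143, that's 142.21 − 143 = -0.79.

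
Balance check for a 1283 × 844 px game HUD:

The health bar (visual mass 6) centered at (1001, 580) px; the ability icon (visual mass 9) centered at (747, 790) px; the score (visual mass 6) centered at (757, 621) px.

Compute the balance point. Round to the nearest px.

Weights sum to 6 + 9 + 6 = 21.
Σw·x = 6·1001 + 9·747 + 6·757 = 17271, so x̄ = 17271/21 ≈ 822.43.
Σw·y = 6·580 + 9·790 + 6·621 = 14316, so ȳ = 14316/21 ≈ 681.71.

(822, 682)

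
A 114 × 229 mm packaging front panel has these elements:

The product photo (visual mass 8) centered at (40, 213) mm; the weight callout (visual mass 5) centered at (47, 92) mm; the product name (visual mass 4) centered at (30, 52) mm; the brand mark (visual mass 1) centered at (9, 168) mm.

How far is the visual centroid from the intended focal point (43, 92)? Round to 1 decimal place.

≈ 49.4 mm

Weights sum to 8 + 5 + 4 + 1 = 18.
x-moment: 8·40 + 5·47 + 4·30 + 1·9 = 684; centroid 684/18 ≈ 38.00.
y-moment: 8·213 + 5·92 + 4·52 + 1·168 = 2540; centroid 2540/18 ≈ 141.11.
Offset from (43, 92): Δx ≈ -5.00, Δy ≈ 49.11; distance = √(Δx² + Δy²) ≈ 49.36.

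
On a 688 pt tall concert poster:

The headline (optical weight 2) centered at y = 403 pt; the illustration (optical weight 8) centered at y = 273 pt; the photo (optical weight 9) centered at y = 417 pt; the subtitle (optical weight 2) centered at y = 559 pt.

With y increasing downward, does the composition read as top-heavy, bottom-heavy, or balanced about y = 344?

Weights sum to 2 + 8 + 9 + 2 = 21.
Σw·y = 2·403 + 8·273 + 9·417 + 2·559 = 7861, so ȳ = 7861/21 ≈ 374.33.
Since 374.3 is below (larger y than) 344, the composition reads bottom-heavy.

bottom-heavy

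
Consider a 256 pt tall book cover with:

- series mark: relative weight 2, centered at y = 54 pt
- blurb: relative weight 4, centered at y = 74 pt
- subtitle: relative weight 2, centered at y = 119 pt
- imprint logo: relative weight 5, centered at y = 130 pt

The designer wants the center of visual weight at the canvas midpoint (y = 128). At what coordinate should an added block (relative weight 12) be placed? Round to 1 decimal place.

y ≈ 159.0

With the added block, Σw becomes 2 + 4 + 2 + 5 + 12 = 25.
y: need Σw·y = 25·128 = 3200. Existing = 2·54 + 4·74 + 2·119 + 5·130 = 1292. Remainder 1908 / 12 ≈ 159.00.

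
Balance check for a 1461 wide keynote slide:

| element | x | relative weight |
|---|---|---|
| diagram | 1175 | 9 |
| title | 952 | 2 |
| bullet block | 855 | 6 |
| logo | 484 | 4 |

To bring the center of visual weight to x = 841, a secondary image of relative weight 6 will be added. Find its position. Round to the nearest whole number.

x ≈ 527

With the secondary image, Σw becomes 9 + 2 + 6 + 4 + 6 = 27.
Along x: (19545 + 6·x) / 27 = 841 (existing moment 9·1175 + 2·952 + 6·855 + 4·484 = 19545) ⇒ x = (22707 − 19545) / 6 ≈ 527.00.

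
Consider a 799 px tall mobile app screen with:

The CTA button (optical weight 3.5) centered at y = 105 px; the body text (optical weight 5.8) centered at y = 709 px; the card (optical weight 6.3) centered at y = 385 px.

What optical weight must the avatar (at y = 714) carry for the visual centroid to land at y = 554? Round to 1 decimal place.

Existing Σw = 15.6 (3.5 + 5.8 + 6.3); existing moment 3.5·105 + 5.8·709 + 6.3·385 = 6905.2.
Set Σw·y/Σw = 554: (6905.2 + 714w) = 554·(15.6 + w).
Rearranging, w·(714 − 554) = 554·15.6 − 6905.2 = 1737.2, so w ≈ 1737.2/160 = 10.86.

w ≈ 10.9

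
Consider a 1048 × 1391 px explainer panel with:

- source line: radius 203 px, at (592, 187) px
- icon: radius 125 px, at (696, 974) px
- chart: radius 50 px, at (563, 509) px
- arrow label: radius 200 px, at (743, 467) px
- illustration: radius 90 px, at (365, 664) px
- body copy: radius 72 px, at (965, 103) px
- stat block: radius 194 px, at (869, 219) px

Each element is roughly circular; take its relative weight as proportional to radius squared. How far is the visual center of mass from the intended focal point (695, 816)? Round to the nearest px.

≈ 437 px

Weights ∝ r²: source line 203² = 41209, icon 125² = 15625, chart 50² = 2500, arrow label 200² = 40000, illustration 90² = 8100, body copy 72² = 5184, stat block 194² = 37636; Σw = 150254.
Σw·x = 41209·592 + 15625·696 + 2500·563 + 40000·743 + 8100·365 + 5184·965 + 37636·869 = 107062972, so x̄ = 107062972/150254 ≈ 712.55.
Σw·y = 41209·187 + 15625·974 + 2500·509 + 40000·467 + 8100·664 + 5184·103 + 37636·219 = 57031969, so ȳ = 57031969/150254 ≈ 379.57.
From (695, 816): dx = 17.55, dy = -436.43, so the distance is √(dx²+dy²) ≈ 436.78.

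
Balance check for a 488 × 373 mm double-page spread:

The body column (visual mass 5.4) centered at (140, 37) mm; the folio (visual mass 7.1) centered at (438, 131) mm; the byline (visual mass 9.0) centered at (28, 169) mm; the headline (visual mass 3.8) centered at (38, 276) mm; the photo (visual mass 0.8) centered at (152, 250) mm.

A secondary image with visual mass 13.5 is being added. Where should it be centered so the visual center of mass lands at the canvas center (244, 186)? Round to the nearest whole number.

After adding the secondary image, total weight = 5.4 + 7.1 + 9.0 + 3.8 + 0.8 + 13.5 = 39.6.
Along x: (4383.8 + 13.5·x) / 39.6 = 244 (existing moment 5.4·140 + 7.1·438 + 9.0·28 + 3.8·38 + 0.8·152 = 4383.8) ⇒ x = (9662.4 − 4383.8) / 13.5 ≈ 391.01.
Along y: (3899.7 + 13.5·y) / 39.6 = 186 (existing moment 5.4·37 + 7.1·131 + 9.0·169 + 3.8·276 + 0.8·250 = 3899.7) ⇒ y = (7365.6 − 3899.7) / 13.5 ≈ 256.73.

(391, 257)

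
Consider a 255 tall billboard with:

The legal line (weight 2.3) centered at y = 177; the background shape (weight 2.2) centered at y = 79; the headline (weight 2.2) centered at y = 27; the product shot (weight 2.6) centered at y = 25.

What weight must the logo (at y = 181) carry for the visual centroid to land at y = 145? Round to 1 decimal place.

Existing Σw = 9.3 (2.3 + 2.2 + 2.2 + 2.6); existing moment 2.3·177 + 2.2·79 + 2.2·27 + 2.6·25 = 705.3.
Balance at y = 145 requires (705.3 + w·181) / (9.3 + w) = 145.
So w = (145·9.3 − 705.3)/(181 − 145) = 643.2/36 ≈ 17.87.

w ≈ 17.9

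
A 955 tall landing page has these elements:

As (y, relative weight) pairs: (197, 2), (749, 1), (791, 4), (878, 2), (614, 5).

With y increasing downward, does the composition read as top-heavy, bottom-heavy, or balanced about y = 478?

bottom-heavy

Total weight = 2 + 1 + 4 + 2 + 5 = 14.
y: (2·197 + 1·749 + 4·791 + 2·878 + 5·614) / 14 = 9133 / 14 ≈ 652.36
652.4 lies below (larger y than) the midline 478, so the layout is bottom-heavy.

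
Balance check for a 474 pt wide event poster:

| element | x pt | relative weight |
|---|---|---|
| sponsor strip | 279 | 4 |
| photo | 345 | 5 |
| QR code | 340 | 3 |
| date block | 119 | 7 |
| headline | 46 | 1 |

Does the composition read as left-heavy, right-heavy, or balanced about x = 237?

balanced

Σw = 4 + 5 + 3 + 7 + 1 = 20.
Σw·x = 4·279 + 5·345 + 3·340 + 7·119 + 1·46 = 4740, so x̄ = 4740/20 ≈ 237.00.
The centroid 237.00 matches the midline at 237, so the layout is balanced.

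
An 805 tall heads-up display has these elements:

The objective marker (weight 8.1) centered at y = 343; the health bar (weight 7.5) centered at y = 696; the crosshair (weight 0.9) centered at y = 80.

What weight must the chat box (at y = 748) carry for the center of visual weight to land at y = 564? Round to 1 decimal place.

w ≈ 6.7

Fixed elements: Σw = 8.1 + 7.5 + 0.9 = 16.5, Σw·y = 8.1·343 + 7.5·696 + 0.9·80 = 8070.3.
Balance at y = 564 requires (8070.3 + w·748) / (16.5 + w) = 564.
Rearranging, w·(748 − 564) = 564·16.5 − 8070.3 = 1235.7, so w ≈ 1235.7/184 = 6.72.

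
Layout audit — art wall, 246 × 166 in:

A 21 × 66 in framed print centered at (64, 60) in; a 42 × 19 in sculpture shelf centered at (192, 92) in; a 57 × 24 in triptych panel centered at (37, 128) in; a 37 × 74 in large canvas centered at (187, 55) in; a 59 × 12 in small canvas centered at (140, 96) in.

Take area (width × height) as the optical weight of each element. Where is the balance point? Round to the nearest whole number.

(129, 79)

Areas → weights: framed print 21·66 = 1386, sculpture shelf 42·19 = 798, triptych panel 57·24 = 1368, large canvas 37·74 = 2738, small canvas 59·12 = 708; Σw = 6998.
x-moment: 1386·64 + 798·192 + 1368·37 + 2738·187 + 708·140 = 903662; centroid 903662/6998 ≈ 129.13.
y-moment: 1386·60 + 798·92 + 1368·128 + 2738·55 + 708·96 = 550238; centroid 550238/6998 ≈ 78.63.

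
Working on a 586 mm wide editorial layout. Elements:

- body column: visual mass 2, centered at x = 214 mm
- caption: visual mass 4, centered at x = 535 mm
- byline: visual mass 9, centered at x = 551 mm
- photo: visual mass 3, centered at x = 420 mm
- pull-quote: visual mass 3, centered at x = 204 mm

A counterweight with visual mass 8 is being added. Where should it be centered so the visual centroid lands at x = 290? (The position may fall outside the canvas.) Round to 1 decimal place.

After adding the counterweight, total weight = 2 + 4 + 9 + 3 + 3 + 8 = 29.
Along x: (9399 + 8·x) / 29 = 290 (existing moment 2·214 + 4·535 + 9·551 + 3·420 + 3·204 = 9399) ⇒ x = (8410 − 9399) / 8 ≈ -123.62.

x ≈ -123.6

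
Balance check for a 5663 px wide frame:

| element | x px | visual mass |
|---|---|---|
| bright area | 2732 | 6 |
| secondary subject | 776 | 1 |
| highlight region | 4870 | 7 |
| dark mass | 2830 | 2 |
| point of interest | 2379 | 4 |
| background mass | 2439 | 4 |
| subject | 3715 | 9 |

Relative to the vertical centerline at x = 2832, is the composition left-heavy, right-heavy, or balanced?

Total weight = 6 + 1 + 7 + 2 + 4 + 4 + 9 = 33.
x: moment 109625 / weight 33 ≈ 3321.97
3322.0 lies right of the midline 2832, so the layout is right-heavy.

right-heavy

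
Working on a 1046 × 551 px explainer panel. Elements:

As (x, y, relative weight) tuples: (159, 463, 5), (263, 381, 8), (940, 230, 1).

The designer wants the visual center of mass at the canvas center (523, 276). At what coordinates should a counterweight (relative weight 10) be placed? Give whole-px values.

After adding the counterweight, total weight = 5 + 8 + 1 + 10 = 24.
x: need Σw·x = 24·523 = 12552. Existing = 5·159 + 8·263 + 1·940 = 3839. Remainder 8713 / 10 ≈ 871.30.
y: need Σw·y = 24·276 = 6624. Existing = 5·463 + 8·381 + 1·230 = 5593. Remainder 1031 / 10 ≈ 103.10.

(871, 103)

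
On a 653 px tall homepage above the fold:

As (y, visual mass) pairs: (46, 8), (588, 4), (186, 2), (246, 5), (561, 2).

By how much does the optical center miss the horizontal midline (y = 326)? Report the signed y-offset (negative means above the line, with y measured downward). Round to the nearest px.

≈ -67 px

Total weight = 8 + 4 + 2 + 5 + 2 = 21.
y-moment: 8·46 + 4·588 + 2·186 + 5·246 + 2·561 = 5444; centroid 5444/21 ≈ 259.24.
Difference: 259.24 − 326 ≈ -66.76.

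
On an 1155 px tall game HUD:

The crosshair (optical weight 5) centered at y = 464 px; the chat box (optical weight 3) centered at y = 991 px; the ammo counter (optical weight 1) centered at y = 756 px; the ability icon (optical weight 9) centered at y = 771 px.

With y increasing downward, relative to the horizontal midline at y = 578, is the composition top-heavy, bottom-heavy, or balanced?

bottom-heavy

Σw = 5 + 3 + 1 + 9 = 18.
Σw·y = 5·464 + 3·991 + 1·756 + 9·771 = 12988, so ȳ = 12988/18 ≈ 721.56.
Since 721.6 is below (larger y than) 578, the composition reads bottom-heavy.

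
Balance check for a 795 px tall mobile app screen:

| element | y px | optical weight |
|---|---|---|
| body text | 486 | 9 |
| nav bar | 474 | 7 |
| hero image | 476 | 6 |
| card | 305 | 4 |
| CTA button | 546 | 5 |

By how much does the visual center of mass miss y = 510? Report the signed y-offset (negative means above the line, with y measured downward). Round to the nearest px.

≈ -42 px

Total weight = 9 + 7 + 6 + 4 + 5 = 31.
Σw·y = 9·486 + 7·474 + 6·476 + 4·305 + 5·546 = 14498, so ȳ = 14498/31 ≈ 467.68.
Against y = 510, that's 467.68 − 510 = -42.32.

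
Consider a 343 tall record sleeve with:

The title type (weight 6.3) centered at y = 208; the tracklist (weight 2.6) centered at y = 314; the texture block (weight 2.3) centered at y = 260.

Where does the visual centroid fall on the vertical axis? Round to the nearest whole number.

y ≈ 243

Σw = 6.3 + 2.6 + 2.3 = 11.2.
y-moment: 6.3·208 + 2.6·314 + 2.3·260 = 2724.8; centroid 2724.8/11.2 ≈ 243.29.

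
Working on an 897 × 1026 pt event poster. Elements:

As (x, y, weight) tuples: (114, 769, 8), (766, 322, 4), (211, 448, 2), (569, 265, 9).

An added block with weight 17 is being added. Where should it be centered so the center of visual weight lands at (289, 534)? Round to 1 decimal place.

(120.1, 625.8)

New total weight: (8 + 4 + 2 + 9) + 17 = 40.
x: need Σw·x = 40·289 = 11560. Existing = 8·114 + 4·766 + 2·211 + 9·569 = 9519. Remainder 2041 / 17 ≈ 120.06.
y: need Σw·y = 40·534 = 21360. Existing = 8·769 + 4·322 + 2·448 + 9·265 = 10721. Remainder 10639 / 17 ≈ 625.82.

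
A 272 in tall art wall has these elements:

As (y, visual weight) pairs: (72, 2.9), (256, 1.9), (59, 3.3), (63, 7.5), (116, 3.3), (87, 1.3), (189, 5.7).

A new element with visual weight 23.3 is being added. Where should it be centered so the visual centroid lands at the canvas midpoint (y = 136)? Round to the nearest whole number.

After adding the new element, total weight = 2.9 + 1.9 + 3.3 + 7.5 + 3.3 + 1.3 + 5.7 + 23.3 = 49.2.
Along y: (2935.6 + 23.3·y) / 49.2 = 136 (existing moment 2.9·72 + 1.9·256 + 3.3·59 + 7.5·63 + 3.3·116 + 1.3·87 + 5.7·189 = 2935.6) ⇒ y = (6691.2 − 2935.6) / 23.3 ≈ 161.18.

y ≈ 161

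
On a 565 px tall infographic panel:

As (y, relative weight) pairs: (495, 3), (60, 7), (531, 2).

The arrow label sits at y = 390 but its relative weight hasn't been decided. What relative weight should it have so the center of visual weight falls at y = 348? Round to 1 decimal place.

w ≈ 28.8

Existing Σw = 12 (3 + 7 + 2); existing moment 3·495 + 7·60 + 2·531 = 2967.
Balance at y = 348 requires (2967 + w·390) / (12 + w) = 348.
Solving: w = (348·12 − 2967) / (390 − 348) = 1209 / 42 ≈ 28.79.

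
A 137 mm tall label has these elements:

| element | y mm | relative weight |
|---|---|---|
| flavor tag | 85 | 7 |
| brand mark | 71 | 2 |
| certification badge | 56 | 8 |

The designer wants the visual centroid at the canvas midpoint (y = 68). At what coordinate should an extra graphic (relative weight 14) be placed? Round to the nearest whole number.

New total weight: (7 + 2 + 8) + 14 = 31.
Along y: (1185 + 14·y) / 31 = 68 (existing moment 7·85 + 2·71 + 8·56 = 1185) ⇒ y = (2108 − 1185) / 14 ≈ 65.93.

y ≈ 66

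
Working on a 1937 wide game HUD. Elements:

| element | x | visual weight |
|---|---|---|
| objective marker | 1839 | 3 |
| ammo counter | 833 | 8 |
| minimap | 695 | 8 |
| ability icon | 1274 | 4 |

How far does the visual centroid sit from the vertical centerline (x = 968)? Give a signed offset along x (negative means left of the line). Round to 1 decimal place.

Σw = 3 + 8 + 8 + 4 = 23.
Σw·x = 3·1839 + 8·833 + 8·695 + 4·1274 = 22837, so x̄ = 22837/23 ≈ 992.91.
Offset from x = 968: 992.91 − 968 ≈ 24.91.

≈ 24.9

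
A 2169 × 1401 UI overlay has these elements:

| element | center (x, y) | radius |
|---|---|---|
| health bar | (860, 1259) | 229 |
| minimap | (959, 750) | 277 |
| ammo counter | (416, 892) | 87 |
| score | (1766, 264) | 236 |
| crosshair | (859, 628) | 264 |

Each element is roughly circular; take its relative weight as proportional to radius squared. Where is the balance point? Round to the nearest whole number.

r² weights: health bar 229² = 52441, minimap 277² = 76729, ammo counter 87² = 7569, score 236² = 55696, crosshair 264² = 69696. Total = 262131.
Σw·x = 52441·860 + 76729·959 + 7569·416 + 55696·1766 + 69696·859 = 280059075, so x̄ = 280059075/262131 ≈ 1068.39.
Σw·y = 52441·1259 + 76729·750 + 7569·892 + 55696·264 + 69696·628 = 188794349, so ȳ = 188794349/262131 ≈ 720.23.

(1068, 720)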